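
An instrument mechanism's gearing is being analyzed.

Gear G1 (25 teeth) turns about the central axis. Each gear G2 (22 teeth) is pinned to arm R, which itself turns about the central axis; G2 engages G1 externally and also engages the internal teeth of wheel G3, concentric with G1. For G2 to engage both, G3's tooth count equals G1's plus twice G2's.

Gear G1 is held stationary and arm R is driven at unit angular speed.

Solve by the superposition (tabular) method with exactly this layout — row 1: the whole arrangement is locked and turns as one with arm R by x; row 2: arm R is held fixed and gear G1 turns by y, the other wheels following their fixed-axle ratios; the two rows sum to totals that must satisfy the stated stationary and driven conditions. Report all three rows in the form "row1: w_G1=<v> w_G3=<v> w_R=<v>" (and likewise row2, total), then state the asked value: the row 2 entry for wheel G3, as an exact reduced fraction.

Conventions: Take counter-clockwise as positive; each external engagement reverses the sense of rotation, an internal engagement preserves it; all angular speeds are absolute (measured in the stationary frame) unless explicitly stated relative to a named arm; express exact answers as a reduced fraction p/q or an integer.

topology: planetary set — G1 25T / G2 22T / G3 69T, arm = carrier (Willis)
row 1: whole set turns with the arm by x
row 2 — arm fixed, fixed-axis ratios: sun y, ring −(25/69)·y, arm 0
boundary: total ω_sun = x + y = 0 and total ω_arm = x = 1  ⇒  y = -1, x = 1
row 2 ring = −(25/69)·(-1) = 25/69
totals (row 1 + row 2): sun 1 + (-1) = 0, ring 1 + 25/69 = 94/69, arm 1 + 0 = 1
asked cell (row2, ring) = 25/69

row1: w_G1=1 w_G3=1 w_R=1
row2: w_G1=-1 w_G3=25/69 w_R=0
total: w_G1=0 w_G3=94/69 w_R=1
asked value: 25/69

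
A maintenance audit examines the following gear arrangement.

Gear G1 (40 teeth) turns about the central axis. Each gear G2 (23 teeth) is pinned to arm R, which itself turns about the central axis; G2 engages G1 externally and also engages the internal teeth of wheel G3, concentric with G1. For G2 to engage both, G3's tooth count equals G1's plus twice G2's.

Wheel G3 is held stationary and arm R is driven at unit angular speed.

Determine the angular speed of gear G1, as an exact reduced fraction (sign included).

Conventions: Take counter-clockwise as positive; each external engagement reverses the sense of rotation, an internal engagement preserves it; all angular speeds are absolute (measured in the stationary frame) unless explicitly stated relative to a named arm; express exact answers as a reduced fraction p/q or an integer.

63/20

recognized (axles ride arm R): planetary set, 40/23/86 teeth
ring teeth: 40 + 2·23 = 86
40(ω_sun−ω_arm) = −86(ω_ring−ω_arm),  ω_ring = 0, ω_arm = 1
ω_sun = 1 − (86/40)(0−1) = 63/20
exact speed ratio = 63/20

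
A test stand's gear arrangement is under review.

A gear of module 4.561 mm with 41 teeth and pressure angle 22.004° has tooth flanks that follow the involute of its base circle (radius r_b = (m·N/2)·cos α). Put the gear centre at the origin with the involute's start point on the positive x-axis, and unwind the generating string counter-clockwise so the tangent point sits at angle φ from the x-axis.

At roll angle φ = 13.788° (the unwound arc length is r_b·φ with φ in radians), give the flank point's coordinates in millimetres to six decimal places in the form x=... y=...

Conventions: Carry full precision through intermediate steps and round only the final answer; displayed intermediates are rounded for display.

x=89.163607 y=0.400373

single-mesh involute tooth geometry (41T wheel at module 4.561)
pitch radius r_p = m·N/2 = 4.561·41/2 = 93.500500
base radius r_b = r_p·cos α = 93.500500·cos 22.004° = 86.689709
roll angle φ = 13.788° = 0.24064600 rad
x = r_b·(cos φ + φ·sin φ) = 89.163607
y = r_b·(sin φ − φ·cos φ) = 0.400373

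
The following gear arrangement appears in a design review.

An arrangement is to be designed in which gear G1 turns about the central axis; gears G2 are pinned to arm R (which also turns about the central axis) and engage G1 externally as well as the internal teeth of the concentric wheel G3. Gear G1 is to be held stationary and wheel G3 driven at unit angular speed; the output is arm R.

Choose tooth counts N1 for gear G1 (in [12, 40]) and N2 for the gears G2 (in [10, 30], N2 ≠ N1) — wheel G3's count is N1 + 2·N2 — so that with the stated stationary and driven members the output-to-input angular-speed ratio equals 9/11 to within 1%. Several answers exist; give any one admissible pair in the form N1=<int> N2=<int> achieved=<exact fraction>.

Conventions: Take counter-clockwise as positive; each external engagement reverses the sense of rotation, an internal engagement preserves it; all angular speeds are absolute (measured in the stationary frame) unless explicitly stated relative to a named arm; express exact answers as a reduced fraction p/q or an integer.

class = planetary set [ratio 9/11 wanted; Willis about the carrier]
Willis with ω_sun = 0: ω_arm/ω_ring = N3/(N1+N3); set equal to 9/11  ⇒  N3/N1 = (9/11)/(1 − 9/11) = 9/2
N3 = N1 + 2·N2  ⇒  N2/N1 = (N3/N1 − 1)/2 = (9/2 − 1)/2 = 7/4
smallest multiple with N1 ≥ 12 and N2 ≥ 10: k = 3  ⇒  N1 = 3·4 = 12, N2 = 3·7 = 21 (N1 ≤ 40, N2 ≤ 30, N2 ≠ N1 ✓), N3 = 12 + 2·21 = 54
check: N3/(N1+N3) with N1 = 12, N3 = 54 gives 9/11; |achieved − target| = 0 ≤ 9/1100 ✓

N1=12 N2=21 achieved=9/11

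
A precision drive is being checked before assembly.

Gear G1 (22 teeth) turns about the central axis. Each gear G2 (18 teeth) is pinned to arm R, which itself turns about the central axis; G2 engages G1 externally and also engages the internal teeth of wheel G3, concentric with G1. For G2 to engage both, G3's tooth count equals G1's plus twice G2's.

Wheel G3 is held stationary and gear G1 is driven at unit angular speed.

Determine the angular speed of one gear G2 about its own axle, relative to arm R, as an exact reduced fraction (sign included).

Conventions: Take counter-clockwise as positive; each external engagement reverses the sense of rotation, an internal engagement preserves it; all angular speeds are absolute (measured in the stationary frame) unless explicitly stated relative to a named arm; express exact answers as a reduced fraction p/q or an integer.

class = planetary set [G3 = 22+2·18 = 58; Willis about the carrier]
ring teeth: 22 + 2·18 = 58
22(ω_sun−ω_arm) = −58(ω_ring−ω_arm),  ω_ring = 0, ω_sun = 1
22(1−ω_arm) = −58(0−ω_arm)  ⇒  80·ω_arm = 22  ⇒  ω_arm = 11/40
sun–planet mesh: 22·(1−11/40) = −18·(ω_p−ω_arm)  ⇒  ω_p−ω_arm = -319/360
exact speed ratio = -319/360

-319/360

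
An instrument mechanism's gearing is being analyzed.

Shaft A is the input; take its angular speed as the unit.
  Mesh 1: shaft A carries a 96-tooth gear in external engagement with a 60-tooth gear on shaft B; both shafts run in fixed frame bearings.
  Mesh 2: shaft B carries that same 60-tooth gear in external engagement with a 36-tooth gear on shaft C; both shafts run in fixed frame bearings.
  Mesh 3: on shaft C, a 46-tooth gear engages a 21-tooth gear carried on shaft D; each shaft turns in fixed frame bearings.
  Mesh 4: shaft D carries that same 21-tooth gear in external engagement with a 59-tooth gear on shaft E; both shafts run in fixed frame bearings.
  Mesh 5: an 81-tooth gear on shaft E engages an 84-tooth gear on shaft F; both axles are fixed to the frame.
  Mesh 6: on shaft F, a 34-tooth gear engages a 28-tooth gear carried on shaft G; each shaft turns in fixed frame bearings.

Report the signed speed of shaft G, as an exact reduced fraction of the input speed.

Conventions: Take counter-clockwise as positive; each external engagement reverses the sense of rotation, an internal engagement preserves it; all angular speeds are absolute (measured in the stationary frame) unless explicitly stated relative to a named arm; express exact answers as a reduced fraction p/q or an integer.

6-mesh fixed-axis compound train (all bearings frame-fixed)
mesh 1 [96T→60T]: |ω|/ω_in = 1×96/60 = 8/5, sense flips to −
mesh 2 [60T→36T]: |ω|/ω_in = (8/5)×60/36 = 8/3, sense flips to +
mesh 3 [46T→21T]: |ω|/ω_in = (8/3)×46/21 = 368/63, sense flips to −
mesh 4 [21T→59T]: |ω|/ω_in = (368/63)×21/59 = 368/177, sense flips to +
mesh 5 [81T→84T]: |ω|/ω_in = (368/177)×81/84 = 828/413, sense flips to −
mesh 6 [34T→28T]: |ω|/ω_in = (828/413)×34/28 = 7038/2891, sense flips to +
signed output speed (× input speed) = 7038/2891

7038/2891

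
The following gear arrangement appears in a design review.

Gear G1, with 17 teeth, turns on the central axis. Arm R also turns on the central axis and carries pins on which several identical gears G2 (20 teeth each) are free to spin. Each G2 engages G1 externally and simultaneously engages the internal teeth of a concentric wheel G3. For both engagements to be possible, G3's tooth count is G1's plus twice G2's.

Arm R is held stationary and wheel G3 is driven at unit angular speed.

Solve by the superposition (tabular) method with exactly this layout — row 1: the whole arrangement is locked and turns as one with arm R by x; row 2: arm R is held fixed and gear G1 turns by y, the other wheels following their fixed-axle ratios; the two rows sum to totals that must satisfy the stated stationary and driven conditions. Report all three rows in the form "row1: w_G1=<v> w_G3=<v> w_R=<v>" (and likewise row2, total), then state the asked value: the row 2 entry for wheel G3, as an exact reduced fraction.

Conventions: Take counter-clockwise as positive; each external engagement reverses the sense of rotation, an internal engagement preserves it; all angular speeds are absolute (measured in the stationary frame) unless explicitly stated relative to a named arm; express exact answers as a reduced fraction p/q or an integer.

row1: w_G1=0 w_G3=0 w_R=0
row2: w_G1=-57/17 w_G3=1 w_R=0
total: w_G1=-57/17 w_G3=1 w_R=0
asked value: 1

topology: planetary set — G1 17T / G2 20T / G3 57T, arm = carrier (Willis)
superposition row 1 [locked train]: every member turns x
row 2: sun turns y, ring = −(17/57)·y, arm 0
boundary: total ω_arm = x = 0 and total ω_ring = x − (17/57)·y = 1  ⇒  y = -57/17, x = 0
row 2 ring = −(17/57)·(-57/17) = 1
totals (row 1 + row 2): sun 0 + (-57/17) = -57/17, ring 0 + 1 = 1, arm 0 + 0 = 0
asked cell (row2, ring) = 1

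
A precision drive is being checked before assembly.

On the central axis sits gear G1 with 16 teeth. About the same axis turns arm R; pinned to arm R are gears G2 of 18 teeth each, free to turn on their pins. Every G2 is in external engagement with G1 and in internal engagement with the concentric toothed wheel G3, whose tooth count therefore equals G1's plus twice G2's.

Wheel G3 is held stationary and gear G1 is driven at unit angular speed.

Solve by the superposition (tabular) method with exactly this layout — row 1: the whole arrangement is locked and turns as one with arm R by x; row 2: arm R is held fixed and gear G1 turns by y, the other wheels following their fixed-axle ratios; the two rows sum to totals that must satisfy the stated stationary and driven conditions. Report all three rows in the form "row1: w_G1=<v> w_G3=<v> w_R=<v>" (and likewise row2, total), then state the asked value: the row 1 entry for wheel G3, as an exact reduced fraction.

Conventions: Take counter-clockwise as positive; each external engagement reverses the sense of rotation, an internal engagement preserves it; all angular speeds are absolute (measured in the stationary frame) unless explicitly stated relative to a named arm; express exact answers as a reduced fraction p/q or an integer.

row1: w_G1=4/17 w_G3=4/17 w_R=4/17
row2: w_G1=13/17 w_G3=-4/17 w_R=0
total: w_G1=1 w_G3=0 w_R=4/17
asked value: 4/17

recognized (axles ride arm R): planetary set, 16/18/52 teeth
row 1: whole set turns with the arm by x
row 2 (arm held, sun turns y): ω_ring = −(16/52)·y, ω_arm = 0
boundary: total ω_ring = x − (16/52)·y = 0 and total ω_sun = x + y = 1  ⇒  y = 13/17, x = 4/17
row 2 ring = −(16/52)·13/17 = -4/17
totals (row 1 + row 2): sun 4/17 + 13/17 = 1, ring 4/17 + (-4/17) = 0, arm 4/17 + 0 = 4/17
asked cell (row1, ring) = 4/17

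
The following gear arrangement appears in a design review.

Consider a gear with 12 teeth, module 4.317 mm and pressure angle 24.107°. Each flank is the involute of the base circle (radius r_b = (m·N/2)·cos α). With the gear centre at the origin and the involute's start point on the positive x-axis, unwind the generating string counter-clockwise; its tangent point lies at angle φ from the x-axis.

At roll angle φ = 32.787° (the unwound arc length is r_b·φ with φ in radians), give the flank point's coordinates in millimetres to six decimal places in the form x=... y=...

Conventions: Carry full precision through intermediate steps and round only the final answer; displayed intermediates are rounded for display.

topology: single-mesh involute geometry — m = 4.317, N = 12
pitch radius r_p = m·N/2 = 4.317·12/2 = 25.902000
base radius r_b = r_p·cos α = 25.902000·cos 24.107° = 23.642939
roll angle φ = 32.787° = 0.57224110 rad
x = r_b·(cos φ + φ·sin φ) = 27.202810
y = r_b·(sin φ − φ·cos φ) = 1.428989

x=27.202810 y=1.428989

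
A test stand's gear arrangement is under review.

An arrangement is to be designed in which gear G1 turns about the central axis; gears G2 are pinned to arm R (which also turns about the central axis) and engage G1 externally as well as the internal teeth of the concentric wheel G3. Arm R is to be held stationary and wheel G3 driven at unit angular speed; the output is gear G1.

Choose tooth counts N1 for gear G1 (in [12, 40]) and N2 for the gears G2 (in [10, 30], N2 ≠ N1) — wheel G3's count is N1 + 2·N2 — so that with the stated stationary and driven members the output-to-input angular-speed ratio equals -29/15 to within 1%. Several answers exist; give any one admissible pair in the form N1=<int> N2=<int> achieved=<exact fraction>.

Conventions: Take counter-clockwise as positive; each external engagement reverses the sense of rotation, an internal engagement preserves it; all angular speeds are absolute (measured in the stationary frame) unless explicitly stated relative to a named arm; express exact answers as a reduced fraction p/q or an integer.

N1=30 N2=14 achieved=-29/15

class = planetary set [ratio -29/15 wanted; Willis about the carrier]
Willis with ω_arm = 0: ω_sun/ω_ring = −N3/N1; set equal to -29/15  ⇒  N3/N1 = −(-29/15) = 29/15
N3 = N1 + 2·N2  ⇒  N2/N1 = (N3/N1 − 1)/2 = (29/15 − 1)/2 = 7/15
smallest multiple with N1 ≥ 12 and N2 ≥ 10: k = 2  ⇒  N1 = 2·15 = 30, N2 = 2·7 = 14 (N1 ≤ 40, N2 ≤ 30, N2 ≠ N1 ✓), N3 = 30 + 2·14 = 58
check: −N3/N1 with N1 = 30, N3 = 58 gives -29/15; |achieved − target| = 0 ≤ 29/1500 ✓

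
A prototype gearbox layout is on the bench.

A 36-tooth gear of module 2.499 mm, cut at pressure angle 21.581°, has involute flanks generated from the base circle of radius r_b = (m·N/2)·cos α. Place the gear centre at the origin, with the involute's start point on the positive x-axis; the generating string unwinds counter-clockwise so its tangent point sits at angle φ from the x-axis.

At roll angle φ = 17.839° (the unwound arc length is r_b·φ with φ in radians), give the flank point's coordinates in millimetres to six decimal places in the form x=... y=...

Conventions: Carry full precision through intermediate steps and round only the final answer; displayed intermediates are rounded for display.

x=43.807228 y=0.416755

recognized (one wheel, involute flank): single-mesh tooth geometry, m = 2.499, N = 36
pitch radius r_p = m·N/2 = 2.499·36/2 = 44.982000
base radius r_b = r_p·cos α = 44.982000·cos 21.581° = 41.828695
roll angle φ = 17.839° = 0.31134929 rad
x = r_b·(cos φ + φ·sin φ) = 43.807228
y = r_b·(sin φ − φ·cos φ) = 0.416755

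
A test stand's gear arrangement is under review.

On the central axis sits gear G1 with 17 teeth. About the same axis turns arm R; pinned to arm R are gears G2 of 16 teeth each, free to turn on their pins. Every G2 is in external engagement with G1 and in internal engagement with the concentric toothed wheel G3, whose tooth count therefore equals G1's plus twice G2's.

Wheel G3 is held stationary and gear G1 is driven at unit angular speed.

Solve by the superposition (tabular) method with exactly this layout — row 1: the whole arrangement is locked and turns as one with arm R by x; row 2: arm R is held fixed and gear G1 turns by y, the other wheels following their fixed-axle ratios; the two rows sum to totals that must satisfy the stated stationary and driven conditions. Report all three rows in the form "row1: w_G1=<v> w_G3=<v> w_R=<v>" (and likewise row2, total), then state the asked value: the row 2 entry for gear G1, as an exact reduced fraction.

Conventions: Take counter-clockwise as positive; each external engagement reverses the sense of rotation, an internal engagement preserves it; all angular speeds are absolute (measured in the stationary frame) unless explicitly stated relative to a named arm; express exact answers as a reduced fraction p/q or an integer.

row1: w_G1=17/66 w_G3=17/66 w_R=17/66
row2: w_G1=49/66 w_G3=-17/66 w_R=0
total: w_G1=1 w_G3=0 w_R=17/66
asked value: 49/66

class = planetary set [G3 = 17+2·16 = 49; Willis about the carrier]
row 1 — lock + rotate with arm: ω_sun = ω_ring = ω_arm = x
row 2 — arm fixed, fixed-axis ratios: sun y, ring −(17/49)·y, arm 0
boundary: total ω_ring = x − (17/49)·y = 0 and total ω_sun = x + y = 1  ⇒  y = 49/66, x = 17/66
row 2 ring = −(17/49)·49/66 = -17/66
totals (row 1 + row 2): sun 17/66 + 49/66 = 1, ring 17/66 + (-17/66) = 0, arm 17/66 + 0 = 17/66
asked cell (row2, sun) = 49/66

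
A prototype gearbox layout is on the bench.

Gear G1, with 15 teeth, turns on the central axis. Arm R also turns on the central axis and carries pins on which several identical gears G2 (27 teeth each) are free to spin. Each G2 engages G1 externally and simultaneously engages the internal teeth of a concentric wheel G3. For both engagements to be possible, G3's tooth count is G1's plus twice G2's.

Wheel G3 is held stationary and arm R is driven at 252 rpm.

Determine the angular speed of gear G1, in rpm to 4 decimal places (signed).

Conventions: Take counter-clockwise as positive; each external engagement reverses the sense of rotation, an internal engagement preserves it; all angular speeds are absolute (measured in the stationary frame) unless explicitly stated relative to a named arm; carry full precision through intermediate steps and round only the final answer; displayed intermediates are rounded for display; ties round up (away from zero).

topology: planetary set — G1 15T / G2 27T / G3 69T, arm = carrier (Willis)
normalise by the input: solve with ω_arm = 1, then scale by 252 rpm
ring teeth: 15 + 2·27 = 69
15(ω_sun−ω_arm) = −69(ω_ring−ω_arm),  ω_ring = 0, ω_arm = 1
ω_sun = 1 − (69/15)(0−1) = 28/5
scale: ω_sun = 28/5 × 252 rpm = +1411.2000 rpm

+1411.2000 rpm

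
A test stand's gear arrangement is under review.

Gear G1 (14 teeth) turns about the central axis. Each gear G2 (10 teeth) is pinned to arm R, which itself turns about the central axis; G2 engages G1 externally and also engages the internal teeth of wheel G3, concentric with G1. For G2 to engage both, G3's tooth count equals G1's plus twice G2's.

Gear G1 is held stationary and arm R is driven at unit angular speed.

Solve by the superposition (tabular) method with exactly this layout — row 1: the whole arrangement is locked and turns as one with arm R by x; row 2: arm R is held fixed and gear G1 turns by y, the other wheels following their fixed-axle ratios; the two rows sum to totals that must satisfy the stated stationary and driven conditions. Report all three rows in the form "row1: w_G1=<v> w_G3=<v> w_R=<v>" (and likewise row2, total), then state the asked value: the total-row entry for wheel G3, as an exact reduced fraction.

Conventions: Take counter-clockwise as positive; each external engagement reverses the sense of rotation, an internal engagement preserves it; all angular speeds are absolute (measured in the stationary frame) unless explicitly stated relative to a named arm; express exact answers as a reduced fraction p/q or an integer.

class = planetary set [G3 = 14+2·10 = 34; Willis about the carrier]
row 1 — lock + rotate with arm: ω_sun = ω_ring = ω_arm = x
row 2 — arm fixed, fixed-axis ratios: sun y, ring −(14/34)·y, arm 0
boundary: total ω_sun = x + y = 0 and total ω_arm = x = 1  ⇒  y = -1, x = 1
row 2 ring = −(14/34)·(-1) = 7/17
totals (row 1 + row 2): sun 1 + (-1) = 0, ring 1 + 7/17 = 24/17, arm 1 + 0 = 1
asked cell (total, ring) = 24/17

row1: w_G1=1 w_G3=1 w_R=1
row2: w_G1=-1 w_G3=7/17 w_R=0
total: w_G1=0 w_G3=24/17 w_R=1
asked value: 24/17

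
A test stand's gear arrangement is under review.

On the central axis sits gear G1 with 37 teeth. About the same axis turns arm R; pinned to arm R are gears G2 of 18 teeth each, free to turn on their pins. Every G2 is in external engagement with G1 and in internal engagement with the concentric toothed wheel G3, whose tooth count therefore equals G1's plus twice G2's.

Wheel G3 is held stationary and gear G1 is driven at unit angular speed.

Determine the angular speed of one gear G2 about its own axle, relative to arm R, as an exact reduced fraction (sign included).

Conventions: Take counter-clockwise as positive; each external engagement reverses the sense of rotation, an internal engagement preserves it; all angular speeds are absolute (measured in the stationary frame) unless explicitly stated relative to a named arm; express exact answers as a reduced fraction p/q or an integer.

topology: planetary set — G1 37T / G2 18T / G3 73T, arm = carrier (Willis)
ring teeth: 37 + 2·18 = 73
37(ω_sun−ω_arm) = −73(ω_ring−ω_arm),  ω_ring = 0, ω_sun = 1
37(1−ω_arm) = −73(0−ω_arm)  ⇒  110·ω_arm = 37  ⇒  ω_arm = 37/110
sun–planet mesh: 37·(1−37/110) = −18·(ω_p−ω_arm)  ⇒  ω_p−ω_arm = -2701/1980
exact speed ratio = -2701/1980

-2701/1980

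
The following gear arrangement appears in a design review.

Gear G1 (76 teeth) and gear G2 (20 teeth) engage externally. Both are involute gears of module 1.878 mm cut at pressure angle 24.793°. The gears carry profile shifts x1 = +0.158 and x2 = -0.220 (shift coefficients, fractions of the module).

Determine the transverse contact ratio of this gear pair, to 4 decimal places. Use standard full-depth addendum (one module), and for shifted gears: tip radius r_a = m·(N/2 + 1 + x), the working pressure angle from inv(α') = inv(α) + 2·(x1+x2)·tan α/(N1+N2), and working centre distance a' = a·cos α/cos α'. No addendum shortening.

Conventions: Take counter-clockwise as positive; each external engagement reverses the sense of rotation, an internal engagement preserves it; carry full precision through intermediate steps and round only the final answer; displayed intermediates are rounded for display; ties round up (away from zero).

class = single-mesh tooth geometry [involute pair 76T × 20T, m = 1.878]
base radii: r_b1 = 64.786289, r_b2 = 17.049023
tip radii: r_a1 = 73.538724, r_a2 = 20.244840
inv(α') = inv(24.793°) + 2·(+0.158-0.220)·tan α/(76+20) = 0.02860050  ⇒  α' = 24.63159°
a' = a·cos α / cos α' = 90.1440·cos 24.793°/cos 24.63159° = 90.027208
action lengths: √(r_a1²−r_b1²) = 34.794838, √(r_a2²−r_b2²) = 10.917159
base pitch p_b = π·m·cos α = 5.356109
CR = (34.794838 + 10.917159 − 90.027208·sin 24.63159°)/5.356109 = 1.529146
contact ratio ≈ 1.5291

1.5291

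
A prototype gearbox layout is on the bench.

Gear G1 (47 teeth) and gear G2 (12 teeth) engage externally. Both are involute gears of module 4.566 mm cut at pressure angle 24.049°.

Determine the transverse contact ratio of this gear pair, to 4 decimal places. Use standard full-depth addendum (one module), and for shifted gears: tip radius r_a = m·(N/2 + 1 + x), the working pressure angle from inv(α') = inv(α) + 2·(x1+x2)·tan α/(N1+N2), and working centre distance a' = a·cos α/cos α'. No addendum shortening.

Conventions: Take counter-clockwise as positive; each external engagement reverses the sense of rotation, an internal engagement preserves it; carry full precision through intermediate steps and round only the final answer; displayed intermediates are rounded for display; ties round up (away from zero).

class = single-mesh tooth geometry [involute pair 47T × 12T, m = 4.566]
base radii: r_b1 = 97.986981, r_b2 = 25.017953
tip radii: r_a1 = 111.867000, r_a2 = 31.962000
no profile shift: α' = α, a' = a
action lengths: √(r_a1²−r_b1²) = 53.970151, √(r_a2²−r_b2²) = 19.891493
base pitch p_b = π·m·cos α = 13.099369
CR = (53.970151 + 19.891493 − 134.697000·sin 24.04900°)/13.099369 = 1.448178
contact ratio ≈ 1.4482

1.4482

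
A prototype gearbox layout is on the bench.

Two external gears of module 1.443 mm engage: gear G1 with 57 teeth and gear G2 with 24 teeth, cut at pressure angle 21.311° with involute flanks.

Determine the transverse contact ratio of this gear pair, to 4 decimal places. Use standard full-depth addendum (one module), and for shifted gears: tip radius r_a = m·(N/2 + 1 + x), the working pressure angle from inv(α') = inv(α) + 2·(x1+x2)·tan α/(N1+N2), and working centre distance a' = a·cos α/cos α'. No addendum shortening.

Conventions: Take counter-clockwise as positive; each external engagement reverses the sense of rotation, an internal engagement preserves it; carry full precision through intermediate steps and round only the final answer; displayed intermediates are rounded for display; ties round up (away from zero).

1.6305

class = single-mesh tooth geometry [involute pair 57T × 24T, m = 1.443]
base radii: r_b1 = 38.313399, r_b2 = 16.131957
tip radii: r_a1 = 42.568500, r_a2 = 18.759000
no profile shift: α' = α, a' = a
action lengths: √(r_a1²−r_b1²) = 18.551568, √(r_a2²−r_b2²) = 9.573925
base pitch p_b = π·m·cos α = 4.223337
CR = (18.551568 + 9.573925 − 58.441500·sin 21.31100°)/4.223337 = 1.630486
contact ratio ≈ 1.6305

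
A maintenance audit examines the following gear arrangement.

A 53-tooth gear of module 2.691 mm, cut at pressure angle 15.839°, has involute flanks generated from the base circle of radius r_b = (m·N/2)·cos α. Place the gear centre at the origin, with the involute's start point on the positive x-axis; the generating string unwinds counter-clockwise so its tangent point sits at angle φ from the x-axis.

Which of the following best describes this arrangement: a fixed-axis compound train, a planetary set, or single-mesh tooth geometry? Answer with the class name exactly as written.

class = single-mesh tooth geometry [base-circle involute, m = 2.691, 53T]
classification: single-mesh tooth geometry

single-mesh tooth geometry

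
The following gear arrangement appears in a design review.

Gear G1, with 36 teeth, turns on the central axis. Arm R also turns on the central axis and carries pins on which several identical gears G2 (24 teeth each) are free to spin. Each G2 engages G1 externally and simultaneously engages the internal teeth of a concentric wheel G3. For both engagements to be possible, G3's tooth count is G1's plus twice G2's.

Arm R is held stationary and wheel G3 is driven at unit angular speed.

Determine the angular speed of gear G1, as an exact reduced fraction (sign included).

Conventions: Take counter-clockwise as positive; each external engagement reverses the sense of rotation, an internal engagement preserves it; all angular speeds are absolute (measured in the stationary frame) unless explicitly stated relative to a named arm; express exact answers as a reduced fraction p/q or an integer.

-7/3

class = planetary set [G3 = 36+2·24 = 84; Willis about the carrier]
ring teeth: 36 + 2·24 = 84
36(ω_sun−ω_arm) = −84(ω_ring−ω_arm),  ω_arm = 0, ω_ring = 1
ω_sun = 0 − (84/36)(1−0) = -7/3
exact speed ratio = -7/3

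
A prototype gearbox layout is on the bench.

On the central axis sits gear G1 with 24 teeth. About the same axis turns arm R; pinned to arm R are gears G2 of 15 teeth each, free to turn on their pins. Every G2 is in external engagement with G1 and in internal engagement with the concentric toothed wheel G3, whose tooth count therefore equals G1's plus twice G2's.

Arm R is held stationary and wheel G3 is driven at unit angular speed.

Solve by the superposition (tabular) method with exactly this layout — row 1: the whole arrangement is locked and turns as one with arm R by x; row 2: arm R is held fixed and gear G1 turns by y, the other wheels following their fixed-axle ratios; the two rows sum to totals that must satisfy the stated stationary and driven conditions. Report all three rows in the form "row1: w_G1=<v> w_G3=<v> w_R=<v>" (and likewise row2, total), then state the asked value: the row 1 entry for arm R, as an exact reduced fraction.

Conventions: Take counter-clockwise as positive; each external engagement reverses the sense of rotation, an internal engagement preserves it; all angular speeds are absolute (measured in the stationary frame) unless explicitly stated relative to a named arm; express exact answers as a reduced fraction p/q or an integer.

row1: w_G1=0 w_G3=0 w_R=0
row2: w_G1=-9/4 w_G3=1 w_R=0
total: w_G1=-9/4 w_G3=1 w_R=0
asked value: 0

class = planetary set [G3 = 24+2·15 = 54; Willis about the carrier]
row 1: whole set turns with the arm by x
row 2 (arm held, sun turns y): ω_ring = −(24/54)·y, ω_arm = 0
boundary: total ω_arm = x = 0 and total ω_ring = x − (24/54)·y = 1  ⇒  y = -9/4, x = 0
row 2 ring = −(24/54)·(-9/4) = 1
totals (row 1 + row 2): sun 0 + (-9/4) = -9/4, ring 0 + 1 = 1, arm 0 + 0 = 0
asked cell (row1, arm) = 0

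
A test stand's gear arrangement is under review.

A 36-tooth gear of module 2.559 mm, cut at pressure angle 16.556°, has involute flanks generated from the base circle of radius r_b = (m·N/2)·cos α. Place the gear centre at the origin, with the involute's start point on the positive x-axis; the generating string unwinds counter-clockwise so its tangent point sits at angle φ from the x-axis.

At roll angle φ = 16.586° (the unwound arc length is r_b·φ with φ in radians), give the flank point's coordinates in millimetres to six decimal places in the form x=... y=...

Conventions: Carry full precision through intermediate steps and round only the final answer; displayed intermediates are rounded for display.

x=45.963729 y=0.354035

topology: single-mesh involute geometry — m = 2.559, N = 36
pitch radius r_p = m·N/2 = 2.559·36/2 = 46.062000
base radius r_b = r_p·cos α = 46.062000·cos 16.556° = 44.152347
roll angle φ = 16.586° = 0.28948031 rad
x = r_b·(cos φ + φ·sin φ) = 45.963729
y = r_b·(sin φ − φ·cos φ) = 0.354035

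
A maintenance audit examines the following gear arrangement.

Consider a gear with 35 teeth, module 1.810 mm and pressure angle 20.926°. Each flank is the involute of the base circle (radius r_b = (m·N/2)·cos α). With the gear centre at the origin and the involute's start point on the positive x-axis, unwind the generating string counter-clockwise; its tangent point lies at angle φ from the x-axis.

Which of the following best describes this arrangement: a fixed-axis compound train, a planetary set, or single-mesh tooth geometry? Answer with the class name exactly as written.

single-mesh tooth geometry

single-mesh involute tooth geometry (35T wheel at module 1.810)
classification: single-mesh tooth geometry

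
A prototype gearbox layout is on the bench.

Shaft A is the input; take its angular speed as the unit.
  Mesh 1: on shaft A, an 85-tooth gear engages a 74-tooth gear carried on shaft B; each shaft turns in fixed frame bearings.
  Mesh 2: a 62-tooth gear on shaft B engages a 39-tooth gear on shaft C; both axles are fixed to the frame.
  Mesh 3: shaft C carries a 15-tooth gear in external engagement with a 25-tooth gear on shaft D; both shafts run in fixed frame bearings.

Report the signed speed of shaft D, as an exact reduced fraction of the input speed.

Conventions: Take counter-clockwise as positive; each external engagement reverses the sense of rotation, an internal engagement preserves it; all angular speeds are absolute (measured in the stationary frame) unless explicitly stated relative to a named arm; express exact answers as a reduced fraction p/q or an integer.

3-mesh fixed-axis compound train (all bearings frame-fixed)
mesh 1 [85T→74T]: |ω|/ω_in = 1×85/74 = 85/74, sense flips to −
mesh 2 [62T→39T]: |ω|/ω_in = (85/74)×62/39 = 2635/1443, sense flips to +
mesh 3 [15T→25T]: |ω|/ω_in = (2635/1443)×15/25 = 527/481, sense flips to −
signed output speed (× input speed) = -527/481

-527/481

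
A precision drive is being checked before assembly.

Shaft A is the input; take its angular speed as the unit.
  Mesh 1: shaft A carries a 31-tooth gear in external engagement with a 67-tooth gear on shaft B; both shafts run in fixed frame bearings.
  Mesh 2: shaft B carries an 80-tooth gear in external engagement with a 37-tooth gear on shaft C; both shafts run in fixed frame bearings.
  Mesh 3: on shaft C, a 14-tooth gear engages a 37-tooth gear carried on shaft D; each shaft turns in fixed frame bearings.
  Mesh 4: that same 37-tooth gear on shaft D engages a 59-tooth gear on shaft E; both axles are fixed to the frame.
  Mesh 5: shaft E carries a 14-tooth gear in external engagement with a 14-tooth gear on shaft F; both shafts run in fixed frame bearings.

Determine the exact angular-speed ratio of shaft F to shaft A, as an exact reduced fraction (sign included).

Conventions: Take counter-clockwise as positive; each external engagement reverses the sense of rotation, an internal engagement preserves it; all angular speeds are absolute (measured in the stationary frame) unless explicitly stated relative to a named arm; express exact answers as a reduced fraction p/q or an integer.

-34720/146261

class = fixed-axis compound train [5 meshes; 5 ratios multiply, 5 sense flips]
mesh 1 [31T→67T]: running ratio 31/67, sense −
mesh 2 [80T→37T]: running ratio 2480/2479, sense +
mesh 3 [14T→37T]: running ratio 34720/91723, sense −
mesh 4 [37T→59T]: running ratio 34720/146261, sense +
mesh 5 [14T→14T]: running ratio 34720/146261, sense −
ω_out/ω_in = -34720/146261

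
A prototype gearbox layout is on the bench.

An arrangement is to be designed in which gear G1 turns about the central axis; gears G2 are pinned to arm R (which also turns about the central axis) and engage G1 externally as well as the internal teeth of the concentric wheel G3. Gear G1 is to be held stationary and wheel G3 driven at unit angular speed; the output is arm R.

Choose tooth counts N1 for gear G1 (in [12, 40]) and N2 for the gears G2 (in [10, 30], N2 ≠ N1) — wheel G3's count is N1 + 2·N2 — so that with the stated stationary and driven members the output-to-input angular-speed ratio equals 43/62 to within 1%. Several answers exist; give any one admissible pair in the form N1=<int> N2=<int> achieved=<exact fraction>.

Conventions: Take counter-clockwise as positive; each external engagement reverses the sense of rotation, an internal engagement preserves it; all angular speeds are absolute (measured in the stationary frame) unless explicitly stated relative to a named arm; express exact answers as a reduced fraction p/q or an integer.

topology: planetary set — design target 43/62, arm = carrier (Willis)
Willis with ω_sun = 0: ω_arm/ω_ring = N3/(N1+N3); set equal to 43/62  ⇒  N3/N1 = (43/62)/(1 − 43/62) = 43/19
N3 = N1 + 2·N2  ⇒  N2/N1 = (N3/N1 − 1)/2 = (43/19 − 1)/2 = 12/19
smallest multiple with N1 ≥ 12 and N2 ≥ 10: k = 1  ⇒  N1 = 1·19 = 19, N2 = 1·12 = 12 (N1 ≤ 40, N2 ≤ 30, N2 ≠ N1 ✓), N3 = 19 + 2·12 = 43
check: N3/(N1+N3) with N1 = 19, N3 = 43 gives 43/62; |achieved − target| = 0 ≤ 43/6200 ✓

N1=19 N2=12 achieved=43/62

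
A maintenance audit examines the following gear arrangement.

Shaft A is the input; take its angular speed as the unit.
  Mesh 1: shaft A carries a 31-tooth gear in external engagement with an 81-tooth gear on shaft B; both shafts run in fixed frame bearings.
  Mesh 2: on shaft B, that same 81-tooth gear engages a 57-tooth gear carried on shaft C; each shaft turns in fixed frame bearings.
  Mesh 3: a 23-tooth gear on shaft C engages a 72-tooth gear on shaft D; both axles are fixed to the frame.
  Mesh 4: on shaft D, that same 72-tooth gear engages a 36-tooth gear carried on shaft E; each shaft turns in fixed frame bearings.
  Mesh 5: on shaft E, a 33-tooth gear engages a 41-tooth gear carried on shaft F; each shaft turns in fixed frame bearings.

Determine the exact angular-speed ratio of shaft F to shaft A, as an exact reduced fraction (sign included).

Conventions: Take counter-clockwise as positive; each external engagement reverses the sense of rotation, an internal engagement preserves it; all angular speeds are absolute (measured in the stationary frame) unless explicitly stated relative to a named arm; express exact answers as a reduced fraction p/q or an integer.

-7843/28044

class = fixed-axis compound train [5 meshes; 5 ratios multiply, 5 sense flips]
mesh 1 [31T→81T]: running ratio 31/81, sense −
mesh 2 [81T→57T]: running ratio 31/57, sense +
mesh 3 [23T→72T]: running ratio 713/4104, sense −
mesh 4 [72T→36T]: running ratio 713/2052, sense +
mesh 5 [33T→41T]: running ratio 7843/28044, sense −
ω_out/ω_in = -7843/28044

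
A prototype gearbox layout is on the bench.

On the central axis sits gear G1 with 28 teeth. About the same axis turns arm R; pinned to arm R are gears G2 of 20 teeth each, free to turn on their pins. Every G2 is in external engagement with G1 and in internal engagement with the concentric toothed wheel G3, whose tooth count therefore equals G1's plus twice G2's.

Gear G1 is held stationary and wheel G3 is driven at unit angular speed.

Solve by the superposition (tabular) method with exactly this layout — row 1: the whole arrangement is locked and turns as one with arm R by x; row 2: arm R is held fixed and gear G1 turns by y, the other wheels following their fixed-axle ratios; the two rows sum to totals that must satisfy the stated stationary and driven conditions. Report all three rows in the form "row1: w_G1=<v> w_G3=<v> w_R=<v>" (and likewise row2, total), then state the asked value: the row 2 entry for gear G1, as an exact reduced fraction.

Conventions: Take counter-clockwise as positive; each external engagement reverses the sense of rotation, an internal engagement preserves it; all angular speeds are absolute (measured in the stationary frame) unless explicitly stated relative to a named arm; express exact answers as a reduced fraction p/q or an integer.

recognized (axles ride arm R): planetary set, 28/20/68 teeth
row 1 — lock + rotate with arm: ω_sun = ω_ring = ω_arm = x
row 2 — arm fixed, fixed-axis ratios: sun y, ring −(28/68)·y, arm 0
boundary: total ω_sun = x + y = 0 and total ω_ring = x − (28/68)·y = 1  ⇒  y = -17/24, x = 17/24
row 2 ring = −(28/68)·(-17/24) = 7/24
totals (row 1 + row 2): sun 17/24 + (-17/24) = 0, ring 17/24 + 7/24 = 1, arm 17/24 + 0 = 17/24
asked cell (row2, sun) = -17/24

row1: w_G1=17/24 w_G3=17/24 w_R=17/24
row2: w_G1=-17/24 w_G3=7/24 w_R=0
total: w_G1=0 w_G3=1 w_R=17/24
asked value: -17/24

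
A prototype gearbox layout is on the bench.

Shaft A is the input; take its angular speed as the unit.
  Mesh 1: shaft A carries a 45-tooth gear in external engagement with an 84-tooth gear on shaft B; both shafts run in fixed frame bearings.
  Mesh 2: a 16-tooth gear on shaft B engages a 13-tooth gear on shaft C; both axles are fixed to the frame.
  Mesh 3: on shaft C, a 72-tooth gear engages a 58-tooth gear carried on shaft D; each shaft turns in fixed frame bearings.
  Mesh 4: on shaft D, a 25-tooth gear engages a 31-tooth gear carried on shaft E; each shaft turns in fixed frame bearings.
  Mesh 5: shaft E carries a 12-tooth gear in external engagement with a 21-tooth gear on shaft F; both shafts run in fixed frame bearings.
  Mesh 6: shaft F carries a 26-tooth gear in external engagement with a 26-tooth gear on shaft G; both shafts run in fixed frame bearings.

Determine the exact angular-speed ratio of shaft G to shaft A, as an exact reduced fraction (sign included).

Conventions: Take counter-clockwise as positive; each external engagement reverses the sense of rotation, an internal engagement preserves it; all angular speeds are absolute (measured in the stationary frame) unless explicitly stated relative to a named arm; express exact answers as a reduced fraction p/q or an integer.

class = fixed-axis compound train [6 meshes; 6 ratios multiply, 6 sense flips]
mesh 1 [45T→84T]: running ratio 15/28, sense −
mesh 2 [16T→13T]: running ratio 60/91, sense +
mesh 3 [72T→58T]: running ratio 2160/2639, sense −
mesh 4 [25T→31T]: running ratio 54000/81809, sense +
mesh 5 [12T→21T]: running ratio 216000/572663, sense −
mesh 6 [26T→26T]: running ratio 216000/572663, sense +
ω_out/ω_in = 216000/572663

216000/572663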